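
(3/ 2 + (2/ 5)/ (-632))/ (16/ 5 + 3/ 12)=103/ 237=0.43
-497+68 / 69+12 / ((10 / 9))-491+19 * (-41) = -605549 / 345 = -1755.21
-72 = -72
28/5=5.60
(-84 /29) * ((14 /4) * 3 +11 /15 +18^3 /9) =-276878 /145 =-1909.50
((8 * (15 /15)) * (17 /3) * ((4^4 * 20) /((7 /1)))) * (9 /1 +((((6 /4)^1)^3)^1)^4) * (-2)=-64407900 /7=-9201128.57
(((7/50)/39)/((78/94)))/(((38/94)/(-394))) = -3046211/722475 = -4.22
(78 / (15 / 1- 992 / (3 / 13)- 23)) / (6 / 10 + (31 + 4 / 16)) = -9 / 15827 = -0.00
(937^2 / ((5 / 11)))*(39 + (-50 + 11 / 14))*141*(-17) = 47290934758.41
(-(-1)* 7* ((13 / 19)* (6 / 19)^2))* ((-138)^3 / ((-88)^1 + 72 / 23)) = 6188124033 / 418399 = 14790.01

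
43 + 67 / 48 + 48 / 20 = 11231 / 240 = 46.80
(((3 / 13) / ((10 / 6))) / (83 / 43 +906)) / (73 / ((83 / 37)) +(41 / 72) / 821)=1898736552 / 405176066523475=0.00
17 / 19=0.89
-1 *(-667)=667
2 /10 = 1 /5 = 0.20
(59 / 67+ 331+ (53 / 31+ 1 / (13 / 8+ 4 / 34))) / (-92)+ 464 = 20848633361 / 45286908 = 460.37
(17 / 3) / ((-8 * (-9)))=0.08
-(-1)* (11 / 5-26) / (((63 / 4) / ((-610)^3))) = 3086941600 / 9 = 342993511.11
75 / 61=1.23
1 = 1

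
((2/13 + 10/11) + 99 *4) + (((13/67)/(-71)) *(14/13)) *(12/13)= 270100612/680251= 397.06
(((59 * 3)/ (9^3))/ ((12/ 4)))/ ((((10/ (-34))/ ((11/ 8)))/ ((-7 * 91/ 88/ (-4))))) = -638911/ 933120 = -0.68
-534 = -534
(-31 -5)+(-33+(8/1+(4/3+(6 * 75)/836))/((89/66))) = -104300/1691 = -61.68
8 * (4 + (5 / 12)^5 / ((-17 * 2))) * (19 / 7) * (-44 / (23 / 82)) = -289958053363 / 21282912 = -13623.98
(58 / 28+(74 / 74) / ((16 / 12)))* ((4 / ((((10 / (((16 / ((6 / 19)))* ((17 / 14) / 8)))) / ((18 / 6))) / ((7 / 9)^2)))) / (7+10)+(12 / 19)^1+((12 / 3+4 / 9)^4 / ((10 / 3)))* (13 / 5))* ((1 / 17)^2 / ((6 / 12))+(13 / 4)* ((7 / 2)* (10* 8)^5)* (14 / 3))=377858282913726342053413 / 2521851570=149833672769934.81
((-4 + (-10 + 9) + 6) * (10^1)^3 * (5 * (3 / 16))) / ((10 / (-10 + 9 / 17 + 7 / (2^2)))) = -196875 / 272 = -723.81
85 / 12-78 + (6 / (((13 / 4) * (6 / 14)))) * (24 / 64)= -10811 / 156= -69.30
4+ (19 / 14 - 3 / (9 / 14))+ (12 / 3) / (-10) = 61 / 210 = 0.29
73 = 73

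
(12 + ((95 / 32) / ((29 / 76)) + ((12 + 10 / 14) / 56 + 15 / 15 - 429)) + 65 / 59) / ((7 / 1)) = -136453369 / 2347492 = -58.13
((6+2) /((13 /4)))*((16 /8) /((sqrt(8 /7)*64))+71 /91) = sqrt(14) /52+2272 /1183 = 1.99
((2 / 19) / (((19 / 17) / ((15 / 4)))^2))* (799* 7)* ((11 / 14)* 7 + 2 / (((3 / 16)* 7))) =5108905875 / 109744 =46552.94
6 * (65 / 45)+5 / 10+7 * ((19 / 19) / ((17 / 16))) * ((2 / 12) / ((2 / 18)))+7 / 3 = 21.38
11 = 11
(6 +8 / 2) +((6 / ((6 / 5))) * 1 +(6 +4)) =25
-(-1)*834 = 834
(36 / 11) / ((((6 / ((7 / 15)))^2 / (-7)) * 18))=-343 / 44550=-0.01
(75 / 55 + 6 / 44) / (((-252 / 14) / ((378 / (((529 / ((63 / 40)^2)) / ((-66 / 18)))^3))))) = 194177156693751 / 1212710002688000000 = 0.00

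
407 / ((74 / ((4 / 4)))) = 11 / 2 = 5.50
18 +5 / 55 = 199 / 11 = 18.09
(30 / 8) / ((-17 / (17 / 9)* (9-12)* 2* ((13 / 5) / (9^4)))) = 18225 / 104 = 175.24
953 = 953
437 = 437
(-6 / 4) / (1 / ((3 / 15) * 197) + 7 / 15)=-8865 / 2908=-3.05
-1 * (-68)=68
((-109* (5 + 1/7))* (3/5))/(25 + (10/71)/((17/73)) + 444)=-14208804/19838455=-0.72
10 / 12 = 5 / 6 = 0.83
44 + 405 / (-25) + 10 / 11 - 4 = 1359 / 55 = 24.71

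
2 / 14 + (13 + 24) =260 / 7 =37.14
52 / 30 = 26 / 15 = 1.73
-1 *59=-59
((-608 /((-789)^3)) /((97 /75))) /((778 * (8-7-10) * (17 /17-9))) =0.00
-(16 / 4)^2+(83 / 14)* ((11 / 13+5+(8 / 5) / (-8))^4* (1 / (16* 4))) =1249806957843 / 15994160000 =78.14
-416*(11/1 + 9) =-8320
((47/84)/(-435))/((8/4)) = -47/73080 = -0.00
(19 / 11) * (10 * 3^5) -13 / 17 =784747 / 187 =4196.51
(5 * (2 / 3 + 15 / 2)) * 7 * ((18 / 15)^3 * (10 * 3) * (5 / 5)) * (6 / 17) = 444528 / 85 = 5229.74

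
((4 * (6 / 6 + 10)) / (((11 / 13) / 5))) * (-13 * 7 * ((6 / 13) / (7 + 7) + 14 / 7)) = -48100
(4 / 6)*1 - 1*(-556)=1670 / 3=556.67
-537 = -537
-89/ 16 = -5.56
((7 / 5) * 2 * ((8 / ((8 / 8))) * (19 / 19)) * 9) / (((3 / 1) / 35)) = 2352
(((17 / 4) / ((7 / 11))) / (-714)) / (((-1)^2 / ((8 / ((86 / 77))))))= -121 / 1806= -0.07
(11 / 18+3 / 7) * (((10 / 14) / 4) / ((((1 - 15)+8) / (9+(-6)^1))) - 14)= -34453 / 2352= -14.65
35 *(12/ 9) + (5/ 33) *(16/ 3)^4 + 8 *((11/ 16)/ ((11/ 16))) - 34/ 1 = 382922/ 2673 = 143.26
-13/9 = -1.44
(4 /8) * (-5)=-5 /2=-2.50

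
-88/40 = -11/5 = -2.20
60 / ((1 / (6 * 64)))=23040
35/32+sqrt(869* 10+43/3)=35/32+sqrt(78339)/3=94.39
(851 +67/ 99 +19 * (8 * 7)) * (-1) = -189652/ 99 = -1915.68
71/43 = 1.65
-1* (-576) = 576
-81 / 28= -2.89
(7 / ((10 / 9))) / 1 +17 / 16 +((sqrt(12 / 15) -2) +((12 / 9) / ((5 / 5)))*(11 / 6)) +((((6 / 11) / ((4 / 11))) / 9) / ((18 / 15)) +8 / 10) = 2*sqrt(5) / 5 +2099 / 240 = 9.64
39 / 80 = 0.49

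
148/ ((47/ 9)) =1332/ 47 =28.34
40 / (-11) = -40 / 11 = -3.64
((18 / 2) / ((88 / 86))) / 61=387 / 2684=0.14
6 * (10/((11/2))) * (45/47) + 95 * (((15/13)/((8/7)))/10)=2154615/107536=20.04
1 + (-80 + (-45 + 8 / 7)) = -860 / 7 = -122.86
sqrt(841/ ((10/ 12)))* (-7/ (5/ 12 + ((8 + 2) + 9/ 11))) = -26796* sqrt(30)/ 7415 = -19.79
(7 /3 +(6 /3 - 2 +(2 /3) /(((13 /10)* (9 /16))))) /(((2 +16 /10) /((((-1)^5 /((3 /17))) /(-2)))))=96815 /37908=2.55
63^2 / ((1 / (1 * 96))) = 381024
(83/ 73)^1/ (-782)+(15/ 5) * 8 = 1369981/ 57086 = 24.00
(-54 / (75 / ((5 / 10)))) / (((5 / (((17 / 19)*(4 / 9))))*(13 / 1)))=-68 / 30875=-0.00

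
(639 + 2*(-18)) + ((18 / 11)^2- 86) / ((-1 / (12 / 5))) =485799 / 605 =802.97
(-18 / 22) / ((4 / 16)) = -36 / 11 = -3.27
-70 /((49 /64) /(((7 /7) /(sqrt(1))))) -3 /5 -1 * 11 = -3606 /35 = -103.03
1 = 1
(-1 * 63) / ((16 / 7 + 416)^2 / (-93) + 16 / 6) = 287091 / 8561032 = 0.03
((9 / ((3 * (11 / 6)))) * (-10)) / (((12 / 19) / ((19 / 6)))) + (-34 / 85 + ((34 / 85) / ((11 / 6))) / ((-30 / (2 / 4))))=-45347 / 550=-82.45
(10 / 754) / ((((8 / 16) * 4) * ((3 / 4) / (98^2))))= 96040 / 1131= 84.92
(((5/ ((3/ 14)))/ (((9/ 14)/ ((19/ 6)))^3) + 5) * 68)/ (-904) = -2804657195/ 13345074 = -210.16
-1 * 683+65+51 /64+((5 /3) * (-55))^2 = 4484491 /576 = 7785.57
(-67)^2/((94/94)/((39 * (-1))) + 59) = 175071/2300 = 76.12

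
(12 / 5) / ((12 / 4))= 4 / 5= 0.80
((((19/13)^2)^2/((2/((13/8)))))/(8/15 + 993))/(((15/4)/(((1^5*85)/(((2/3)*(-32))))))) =-33231855/8381924096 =-0.00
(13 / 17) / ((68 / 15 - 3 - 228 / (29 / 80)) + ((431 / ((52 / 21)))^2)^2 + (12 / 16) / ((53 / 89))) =2191400989440 / 2630268059908828140367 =0.00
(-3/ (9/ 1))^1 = -1/ 3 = -0.33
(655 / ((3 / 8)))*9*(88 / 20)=69168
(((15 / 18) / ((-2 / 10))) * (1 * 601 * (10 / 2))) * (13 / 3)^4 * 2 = -2145645125 / 243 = -8829815.33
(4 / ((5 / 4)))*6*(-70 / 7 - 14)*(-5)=2304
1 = 1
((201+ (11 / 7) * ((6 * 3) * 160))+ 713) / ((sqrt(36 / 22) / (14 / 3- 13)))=-475975 * sqrt(22) / 63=-35436.84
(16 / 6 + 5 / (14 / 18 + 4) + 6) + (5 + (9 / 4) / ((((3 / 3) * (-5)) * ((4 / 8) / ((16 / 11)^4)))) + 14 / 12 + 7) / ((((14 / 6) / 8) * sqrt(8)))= 1253 / 129 + 573389 * sqrt(2) / 73205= 20.79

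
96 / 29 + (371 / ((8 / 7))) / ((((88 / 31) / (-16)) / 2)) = -3656.10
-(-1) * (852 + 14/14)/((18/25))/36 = 21325/648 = 32.91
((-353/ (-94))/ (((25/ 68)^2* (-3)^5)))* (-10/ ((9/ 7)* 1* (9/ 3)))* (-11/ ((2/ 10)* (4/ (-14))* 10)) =219948652/ 38545875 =5.71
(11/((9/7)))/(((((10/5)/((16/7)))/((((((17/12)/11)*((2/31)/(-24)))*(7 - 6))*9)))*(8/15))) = -85/1488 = -0.06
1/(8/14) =7/4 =1.75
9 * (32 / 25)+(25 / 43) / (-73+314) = 2985169 / 259075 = 11.52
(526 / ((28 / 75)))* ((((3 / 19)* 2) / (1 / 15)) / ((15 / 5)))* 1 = 295875 / 133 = 2224.62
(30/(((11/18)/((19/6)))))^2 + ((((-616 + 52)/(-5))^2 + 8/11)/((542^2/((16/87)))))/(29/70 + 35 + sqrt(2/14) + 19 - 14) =8592681577953280132/355567341216505 - 13514368 * sqrt(7)/19394582248173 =24166.12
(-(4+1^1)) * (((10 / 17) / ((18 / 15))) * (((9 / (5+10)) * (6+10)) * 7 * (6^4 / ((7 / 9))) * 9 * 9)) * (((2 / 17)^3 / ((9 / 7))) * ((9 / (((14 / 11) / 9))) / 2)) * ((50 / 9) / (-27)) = 15396480000 / 83521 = 184342.62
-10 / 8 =-5 / 4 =-1.25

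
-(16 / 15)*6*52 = -1664 / 5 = -332.80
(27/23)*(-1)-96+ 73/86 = -190531/1978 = -96.33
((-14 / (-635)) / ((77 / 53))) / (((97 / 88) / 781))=662288 / 61595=10.75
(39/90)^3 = 2197/27000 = 0.08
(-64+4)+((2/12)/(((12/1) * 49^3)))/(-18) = -9148386241/152473104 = -60.00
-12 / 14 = -6 / 7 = -0.86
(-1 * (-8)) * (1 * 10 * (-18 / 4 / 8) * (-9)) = 405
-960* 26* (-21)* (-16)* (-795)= 6667315200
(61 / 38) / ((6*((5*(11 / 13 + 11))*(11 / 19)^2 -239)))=-15067 / 12341484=-0.00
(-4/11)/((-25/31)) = 124/275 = 0.45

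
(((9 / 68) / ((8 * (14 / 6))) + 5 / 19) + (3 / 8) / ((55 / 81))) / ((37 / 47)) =153836029 / 147236320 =1.04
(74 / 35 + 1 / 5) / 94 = 81 / 3290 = 0.02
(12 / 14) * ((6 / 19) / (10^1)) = 18 / 665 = 0.03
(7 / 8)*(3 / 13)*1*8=21 / 13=1.62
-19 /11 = -1.73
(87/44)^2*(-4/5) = -7569/2420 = -3.13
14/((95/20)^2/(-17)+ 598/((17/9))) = 3808/85751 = 0.04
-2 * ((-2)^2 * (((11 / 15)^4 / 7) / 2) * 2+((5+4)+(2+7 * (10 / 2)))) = -32719628 / 354375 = -92.33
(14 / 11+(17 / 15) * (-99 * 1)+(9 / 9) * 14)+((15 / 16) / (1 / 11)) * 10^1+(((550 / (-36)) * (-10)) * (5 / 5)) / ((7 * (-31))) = 4720831 / 859320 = 5.49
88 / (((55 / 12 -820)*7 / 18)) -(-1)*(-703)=-48170993 / 68495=-703.28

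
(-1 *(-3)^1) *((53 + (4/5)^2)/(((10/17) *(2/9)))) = 615519/500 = 1231.04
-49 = -49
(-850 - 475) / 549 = -1325 / 549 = -2.41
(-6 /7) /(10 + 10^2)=-3 /385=-0.01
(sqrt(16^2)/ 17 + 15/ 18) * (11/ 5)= 1991/ 510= 3.90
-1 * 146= -146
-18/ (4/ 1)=-9/ 2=-4.50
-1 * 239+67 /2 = -411 /2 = -205.50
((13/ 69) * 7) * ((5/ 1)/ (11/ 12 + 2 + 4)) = 1820/ 1909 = 0.95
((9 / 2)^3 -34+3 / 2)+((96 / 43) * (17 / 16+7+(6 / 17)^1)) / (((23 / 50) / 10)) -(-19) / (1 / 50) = 190600097 / 134504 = 1417.06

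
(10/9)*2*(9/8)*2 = 5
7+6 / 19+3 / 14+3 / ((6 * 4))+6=14529 / 1064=13.66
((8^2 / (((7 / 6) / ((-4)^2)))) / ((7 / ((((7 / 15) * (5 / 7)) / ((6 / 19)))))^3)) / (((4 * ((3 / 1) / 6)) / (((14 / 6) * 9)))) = 877952 / 27783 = 31.60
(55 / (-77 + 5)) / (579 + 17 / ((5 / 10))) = -55 / 44136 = -0.00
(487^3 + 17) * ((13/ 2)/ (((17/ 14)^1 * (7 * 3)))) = 500505720/ 17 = 29441512.94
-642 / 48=-13.38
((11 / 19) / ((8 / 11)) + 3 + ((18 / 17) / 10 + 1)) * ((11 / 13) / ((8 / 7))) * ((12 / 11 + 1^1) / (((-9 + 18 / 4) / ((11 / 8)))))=-12462527 / 5374720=-2.32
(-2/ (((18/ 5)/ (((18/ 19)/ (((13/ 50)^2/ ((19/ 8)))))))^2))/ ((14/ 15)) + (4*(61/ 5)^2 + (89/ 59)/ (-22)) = 5347353503403/ 12975262300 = 412.12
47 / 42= 1.12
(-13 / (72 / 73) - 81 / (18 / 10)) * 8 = -4189 / 9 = -465.44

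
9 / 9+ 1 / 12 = 13 / 12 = 1.08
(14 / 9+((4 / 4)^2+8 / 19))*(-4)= -2036 / 171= -11.91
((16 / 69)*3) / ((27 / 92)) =2.37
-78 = -78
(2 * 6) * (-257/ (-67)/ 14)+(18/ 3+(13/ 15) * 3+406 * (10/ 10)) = 979947/ 2345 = 417.89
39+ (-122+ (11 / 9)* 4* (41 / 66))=-2159 / 27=-79.96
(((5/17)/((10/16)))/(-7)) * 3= -24/119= -0.20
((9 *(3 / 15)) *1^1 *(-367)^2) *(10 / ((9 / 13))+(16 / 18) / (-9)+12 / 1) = 287426326 / 45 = 6387251.69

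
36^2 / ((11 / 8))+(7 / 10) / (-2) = 207283 / 220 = 942.20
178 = 178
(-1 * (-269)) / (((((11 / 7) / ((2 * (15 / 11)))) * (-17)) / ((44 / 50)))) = -22596 / 935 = -24.17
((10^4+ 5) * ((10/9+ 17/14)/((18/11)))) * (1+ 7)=21497410/189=113742.91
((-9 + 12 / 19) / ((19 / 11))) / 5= -1749 / 1805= -0.97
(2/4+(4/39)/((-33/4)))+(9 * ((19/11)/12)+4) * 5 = 138815/5148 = 26.96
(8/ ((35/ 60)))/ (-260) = -24/ 455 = -0.05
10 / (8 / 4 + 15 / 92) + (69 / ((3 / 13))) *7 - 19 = 413646 / 199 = 2078.62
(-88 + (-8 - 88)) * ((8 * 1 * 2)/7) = -2944/7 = -420.57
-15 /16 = -0.94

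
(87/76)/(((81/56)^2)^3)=0.13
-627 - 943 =-1570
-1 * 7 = -7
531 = 531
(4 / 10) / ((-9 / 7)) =-14 / 45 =-0.31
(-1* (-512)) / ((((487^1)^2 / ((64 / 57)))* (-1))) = -32768 / 13518633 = -0.00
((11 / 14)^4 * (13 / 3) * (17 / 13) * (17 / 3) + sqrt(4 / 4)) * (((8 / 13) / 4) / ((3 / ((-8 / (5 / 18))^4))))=9111218577408 / 19508125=467047.38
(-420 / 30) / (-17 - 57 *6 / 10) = 35 / 128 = 0.27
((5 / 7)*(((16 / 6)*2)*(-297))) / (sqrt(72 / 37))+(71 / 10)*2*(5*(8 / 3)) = 568 / 3 - 660*sqrt(74) / 7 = -621.74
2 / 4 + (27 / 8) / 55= 0.56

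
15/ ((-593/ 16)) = -240/ 593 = -0.40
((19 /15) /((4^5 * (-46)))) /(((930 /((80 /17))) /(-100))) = 95 /6981696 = 0.00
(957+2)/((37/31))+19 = 30432/37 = 822.49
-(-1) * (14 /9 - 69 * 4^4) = -158962 /9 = -17662.44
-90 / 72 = -5 / 4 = -1.25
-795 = -795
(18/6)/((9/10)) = 10/3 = 3.33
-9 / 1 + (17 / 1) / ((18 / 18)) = 8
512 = 512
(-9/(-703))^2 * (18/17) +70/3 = 588113084/25204659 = 23.33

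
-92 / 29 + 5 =53 / 29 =1.83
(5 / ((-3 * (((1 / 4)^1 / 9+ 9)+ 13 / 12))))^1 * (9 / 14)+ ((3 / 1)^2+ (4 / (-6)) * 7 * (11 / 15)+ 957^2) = 915854.47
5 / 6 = 0.83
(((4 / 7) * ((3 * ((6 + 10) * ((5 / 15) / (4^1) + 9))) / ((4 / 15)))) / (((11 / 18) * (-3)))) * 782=-30685680 / 77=-398515.32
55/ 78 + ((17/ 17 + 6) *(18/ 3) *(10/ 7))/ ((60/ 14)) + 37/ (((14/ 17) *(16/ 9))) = 349243/ 8736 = 39.98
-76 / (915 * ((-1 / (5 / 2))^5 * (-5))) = -2375 / 1464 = -1.62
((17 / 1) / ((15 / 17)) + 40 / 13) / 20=4357 / 3900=1.12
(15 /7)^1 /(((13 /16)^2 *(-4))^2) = 61440 /199927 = 0.31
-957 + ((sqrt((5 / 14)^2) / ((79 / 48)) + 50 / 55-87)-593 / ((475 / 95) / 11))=-71398419 / 30415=-2347.47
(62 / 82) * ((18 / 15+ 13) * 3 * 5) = 6603 / 41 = 161.05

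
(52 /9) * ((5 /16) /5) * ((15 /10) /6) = 0.09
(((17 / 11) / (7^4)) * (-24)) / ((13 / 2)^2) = -0.00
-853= -853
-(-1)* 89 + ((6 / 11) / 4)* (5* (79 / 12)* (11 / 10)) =1503 / 16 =93.94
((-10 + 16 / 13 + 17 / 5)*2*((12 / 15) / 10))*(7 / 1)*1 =-9772 / 1625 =-6.01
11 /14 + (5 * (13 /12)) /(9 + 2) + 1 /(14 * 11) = 1.28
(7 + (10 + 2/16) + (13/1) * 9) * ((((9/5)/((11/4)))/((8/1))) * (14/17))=67599/7480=9.04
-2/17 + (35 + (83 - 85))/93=125/527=0.24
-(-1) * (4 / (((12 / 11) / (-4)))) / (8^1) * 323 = -3553 / 6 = -592.17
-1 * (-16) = 16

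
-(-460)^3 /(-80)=-1216700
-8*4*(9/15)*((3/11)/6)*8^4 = -196608/55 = -3574.69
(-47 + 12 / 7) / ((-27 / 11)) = 3487 / 189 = 18.45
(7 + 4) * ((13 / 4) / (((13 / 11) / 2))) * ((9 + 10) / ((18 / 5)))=11495 / 36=319.31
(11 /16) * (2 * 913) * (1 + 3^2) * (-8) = -100430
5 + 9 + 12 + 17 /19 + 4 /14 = 3615 /133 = 27.18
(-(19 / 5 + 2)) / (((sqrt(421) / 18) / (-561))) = 292842 * sqrt(421) / 2105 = 2854.45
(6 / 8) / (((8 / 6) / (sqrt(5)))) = 9*sqrt(5) / 16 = 1.26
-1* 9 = -9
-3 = -3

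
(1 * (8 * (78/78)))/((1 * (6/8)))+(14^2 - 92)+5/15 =115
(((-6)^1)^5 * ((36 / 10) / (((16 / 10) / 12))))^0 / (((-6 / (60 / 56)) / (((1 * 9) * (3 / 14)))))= -135 / 392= -0.34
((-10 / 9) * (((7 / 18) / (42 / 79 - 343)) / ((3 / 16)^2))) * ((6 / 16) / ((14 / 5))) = 0.00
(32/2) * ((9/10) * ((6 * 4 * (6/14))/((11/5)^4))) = 648000/102487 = 6.32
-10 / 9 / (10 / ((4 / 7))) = -4 / 63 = -0.06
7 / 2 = 3.50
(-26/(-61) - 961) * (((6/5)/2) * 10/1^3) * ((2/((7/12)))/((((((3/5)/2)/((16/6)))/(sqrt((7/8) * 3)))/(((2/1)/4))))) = -9375200 * sqrt(42)/427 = -142290.96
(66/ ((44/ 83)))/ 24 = 83/ 16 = 5.19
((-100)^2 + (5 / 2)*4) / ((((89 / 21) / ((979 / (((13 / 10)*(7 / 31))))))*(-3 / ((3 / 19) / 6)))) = -1312850 / 19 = -69097.37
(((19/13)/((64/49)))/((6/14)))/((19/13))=343/192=1.79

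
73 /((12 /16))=292 /3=97.33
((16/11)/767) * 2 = 32/8437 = 0.00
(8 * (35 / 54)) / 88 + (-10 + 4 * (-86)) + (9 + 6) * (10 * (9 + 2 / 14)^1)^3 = 2335630927337 / 203742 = 11463669.38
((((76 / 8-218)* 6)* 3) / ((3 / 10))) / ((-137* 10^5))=1251 / 1370000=0.00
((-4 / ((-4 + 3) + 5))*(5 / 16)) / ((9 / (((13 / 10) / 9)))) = -13 / 2592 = -0.01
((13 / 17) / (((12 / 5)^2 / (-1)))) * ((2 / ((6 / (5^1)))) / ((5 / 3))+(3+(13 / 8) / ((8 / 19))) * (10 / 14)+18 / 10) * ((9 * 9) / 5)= -2017899 / 121856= -16.56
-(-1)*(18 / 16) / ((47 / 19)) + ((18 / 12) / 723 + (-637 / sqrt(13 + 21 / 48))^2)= 588315520049 / 19482440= 30197.22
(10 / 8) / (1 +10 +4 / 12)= 15 / 136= 0.11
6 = 6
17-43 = -26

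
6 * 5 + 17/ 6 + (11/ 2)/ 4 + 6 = 965/ 24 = 40.21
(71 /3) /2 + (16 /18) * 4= 15.39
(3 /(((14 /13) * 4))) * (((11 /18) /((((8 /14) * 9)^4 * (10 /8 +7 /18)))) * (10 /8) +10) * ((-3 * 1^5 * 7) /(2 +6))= -25767026155 /1409384448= -18.28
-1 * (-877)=877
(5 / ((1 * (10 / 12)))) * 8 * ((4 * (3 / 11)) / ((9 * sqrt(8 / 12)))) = 32 * sqrt(6) / 11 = 7.13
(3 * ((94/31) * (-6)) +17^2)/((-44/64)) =-116272/341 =-340.97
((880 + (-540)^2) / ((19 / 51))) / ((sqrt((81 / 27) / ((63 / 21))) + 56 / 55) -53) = -205101600 / 13319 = -15399.17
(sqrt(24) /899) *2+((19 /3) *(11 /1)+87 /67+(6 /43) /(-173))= 4 *sqrt(6) /899+106108690 /1495239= 70.98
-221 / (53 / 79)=-329.42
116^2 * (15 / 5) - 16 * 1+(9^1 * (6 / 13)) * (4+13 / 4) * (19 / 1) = 1064029 / 26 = 40924.19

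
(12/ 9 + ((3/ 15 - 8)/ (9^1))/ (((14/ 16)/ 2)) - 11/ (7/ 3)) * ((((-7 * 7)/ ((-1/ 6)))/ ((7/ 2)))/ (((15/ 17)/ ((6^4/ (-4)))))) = 4134672/ 25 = 165386.88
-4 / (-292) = 1 / 73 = 0.01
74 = 74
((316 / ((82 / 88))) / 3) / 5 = 22.61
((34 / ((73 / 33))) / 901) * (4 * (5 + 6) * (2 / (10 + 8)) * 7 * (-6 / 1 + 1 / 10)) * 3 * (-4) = 799568 / 19345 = 41.33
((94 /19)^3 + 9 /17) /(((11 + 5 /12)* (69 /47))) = 2666151892 /367416053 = 7.26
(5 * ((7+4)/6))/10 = 11/12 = 0.92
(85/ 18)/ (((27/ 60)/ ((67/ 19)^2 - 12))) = 133450/ 29241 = 4.56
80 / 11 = 7.27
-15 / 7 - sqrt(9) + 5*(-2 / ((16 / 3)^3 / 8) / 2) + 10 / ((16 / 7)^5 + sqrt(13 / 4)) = -82623298410928339 / 15749437608995328 - 5649504980*sqrt(13) / 4394374332867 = -5.25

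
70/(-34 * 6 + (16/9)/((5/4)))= -1575/4558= -0.35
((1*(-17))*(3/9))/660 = -17/1980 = -0.01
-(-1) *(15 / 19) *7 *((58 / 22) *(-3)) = -9135 / 209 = -43.71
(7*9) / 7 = 9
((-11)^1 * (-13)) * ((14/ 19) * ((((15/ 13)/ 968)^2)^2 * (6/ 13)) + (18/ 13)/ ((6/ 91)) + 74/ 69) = 2358368707701484807529/ 747179337943593984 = 3156.36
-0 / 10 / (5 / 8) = 0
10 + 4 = 14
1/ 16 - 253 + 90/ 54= -12061/ 48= -251.27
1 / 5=0.20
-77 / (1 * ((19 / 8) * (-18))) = 308 / 171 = 1.80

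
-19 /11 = -1.73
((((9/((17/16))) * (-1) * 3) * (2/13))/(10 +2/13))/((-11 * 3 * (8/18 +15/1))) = 0.00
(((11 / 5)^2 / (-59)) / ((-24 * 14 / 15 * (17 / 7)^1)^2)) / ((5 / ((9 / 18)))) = -121 / 43650560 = -0.00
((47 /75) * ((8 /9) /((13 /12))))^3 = 3402072064 /25025203125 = 0.14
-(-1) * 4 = 4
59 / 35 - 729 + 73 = -22901 / 35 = -654.31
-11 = -11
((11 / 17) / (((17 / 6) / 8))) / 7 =528 / 2023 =0.26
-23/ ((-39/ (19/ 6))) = 437/ 234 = 1.87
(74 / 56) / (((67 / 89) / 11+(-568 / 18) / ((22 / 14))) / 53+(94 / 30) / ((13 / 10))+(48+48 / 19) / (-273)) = 4267757637 / 5967065684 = 0.72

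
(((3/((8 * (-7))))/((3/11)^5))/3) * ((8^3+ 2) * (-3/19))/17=41390107/732564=56.50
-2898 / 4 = -724.50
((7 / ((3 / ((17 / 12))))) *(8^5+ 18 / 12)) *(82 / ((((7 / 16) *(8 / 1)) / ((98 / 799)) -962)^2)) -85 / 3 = -111527509019 / 6148284921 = -18.14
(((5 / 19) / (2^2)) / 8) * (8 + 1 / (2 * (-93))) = 7435 / 113088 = 0.07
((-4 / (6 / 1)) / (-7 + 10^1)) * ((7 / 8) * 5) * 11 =-385 / 36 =-10.69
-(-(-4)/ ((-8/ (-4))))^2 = -4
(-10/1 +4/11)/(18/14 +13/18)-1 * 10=-41186/2783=-14.80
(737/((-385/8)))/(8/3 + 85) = -1608/9205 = -0.17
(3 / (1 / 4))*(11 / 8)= 33 / 2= 16.50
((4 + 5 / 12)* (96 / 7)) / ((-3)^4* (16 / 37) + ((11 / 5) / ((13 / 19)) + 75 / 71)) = 36200060 / 23486603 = 1.54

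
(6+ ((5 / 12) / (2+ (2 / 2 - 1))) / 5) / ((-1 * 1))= -145 / 24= -6.04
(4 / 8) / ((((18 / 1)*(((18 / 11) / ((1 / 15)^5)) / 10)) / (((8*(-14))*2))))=-616 / 12301875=-0.00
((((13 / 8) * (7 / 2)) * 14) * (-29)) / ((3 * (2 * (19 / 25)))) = -461825 / 912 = -506.39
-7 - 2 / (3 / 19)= -59 / 3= -19.67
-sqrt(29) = -5.39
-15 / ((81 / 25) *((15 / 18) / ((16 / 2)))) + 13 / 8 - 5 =-3443 / 72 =-47.82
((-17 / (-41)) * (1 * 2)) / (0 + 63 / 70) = 340 / 369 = 0.92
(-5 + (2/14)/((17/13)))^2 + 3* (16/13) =5083140/184093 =27.61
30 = 30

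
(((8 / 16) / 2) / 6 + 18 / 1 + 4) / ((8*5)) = 529 / 960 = 0.55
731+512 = 1243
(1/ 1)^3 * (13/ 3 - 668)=-1991/ 3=-663.67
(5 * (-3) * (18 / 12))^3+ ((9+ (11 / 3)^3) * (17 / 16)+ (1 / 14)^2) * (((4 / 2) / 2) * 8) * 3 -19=-35008157 / 3528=-9922.95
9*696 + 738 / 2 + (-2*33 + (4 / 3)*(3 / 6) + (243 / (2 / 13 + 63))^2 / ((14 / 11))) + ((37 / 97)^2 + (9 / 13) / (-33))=250612640676257045 / 38090362924614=6579.42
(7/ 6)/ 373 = 7/ 2238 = 0.00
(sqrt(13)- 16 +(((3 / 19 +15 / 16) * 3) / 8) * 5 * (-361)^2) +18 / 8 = sqrt(13) +34258945 / 128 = 267651.61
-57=-57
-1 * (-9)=9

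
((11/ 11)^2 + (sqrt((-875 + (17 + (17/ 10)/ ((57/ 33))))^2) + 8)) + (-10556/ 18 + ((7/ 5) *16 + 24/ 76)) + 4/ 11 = 302.65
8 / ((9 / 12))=32 / 3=10.67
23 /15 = 1.53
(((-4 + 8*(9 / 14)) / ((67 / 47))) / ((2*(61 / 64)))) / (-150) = -6016 / 2145675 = -0.00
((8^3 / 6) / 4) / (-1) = -64 / 3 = -21.33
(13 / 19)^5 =371293 / 2476099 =0.15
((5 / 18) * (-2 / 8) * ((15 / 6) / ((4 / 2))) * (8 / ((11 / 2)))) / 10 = -5 / 396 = -0.01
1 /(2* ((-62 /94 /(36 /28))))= -423 /434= -0.97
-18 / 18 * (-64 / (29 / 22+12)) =1408 / 293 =4.81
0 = 0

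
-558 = -558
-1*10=-10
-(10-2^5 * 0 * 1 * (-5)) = -10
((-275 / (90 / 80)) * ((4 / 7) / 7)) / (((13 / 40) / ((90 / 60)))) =-176000 / 1911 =-92.10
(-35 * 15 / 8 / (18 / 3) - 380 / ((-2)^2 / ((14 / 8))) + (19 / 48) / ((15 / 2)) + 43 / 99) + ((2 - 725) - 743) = -1642.70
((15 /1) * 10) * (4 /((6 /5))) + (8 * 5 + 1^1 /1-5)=536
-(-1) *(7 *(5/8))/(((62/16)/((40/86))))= 700/1333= 0.53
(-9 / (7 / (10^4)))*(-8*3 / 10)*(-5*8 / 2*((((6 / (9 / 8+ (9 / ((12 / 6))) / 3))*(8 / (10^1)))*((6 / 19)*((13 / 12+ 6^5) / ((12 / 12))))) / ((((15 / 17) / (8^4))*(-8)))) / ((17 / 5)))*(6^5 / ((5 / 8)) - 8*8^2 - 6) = 5250707478282240000 / 931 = 5639857656586723.95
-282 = -282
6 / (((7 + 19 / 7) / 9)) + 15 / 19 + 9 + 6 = 21.35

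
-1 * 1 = -1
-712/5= -142.40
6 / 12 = 1 / 2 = 0.50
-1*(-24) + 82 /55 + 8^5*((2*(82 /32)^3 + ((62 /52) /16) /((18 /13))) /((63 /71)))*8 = 310541889974 /31185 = 9958053.23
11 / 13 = 0.85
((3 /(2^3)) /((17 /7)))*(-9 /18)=-21 /272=-0.08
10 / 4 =5 / 2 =2.50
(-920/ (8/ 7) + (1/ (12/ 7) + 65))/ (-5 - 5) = 8873/ 120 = 73.94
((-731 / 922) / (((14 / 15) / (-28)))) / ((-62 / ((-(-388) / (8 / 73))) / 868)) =-543502155 / 461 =-1178963.46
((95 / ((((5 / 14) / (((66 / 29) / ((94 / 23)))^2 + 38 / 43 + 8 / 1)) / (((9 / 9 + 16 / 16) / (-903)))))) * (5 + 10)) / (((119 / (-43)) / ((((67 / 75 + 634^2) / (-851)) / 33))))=-10451637386524052 / 24872303680785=-420.21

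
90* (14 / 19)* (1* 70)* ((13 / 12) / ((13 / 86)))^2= 4530050 / 19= 238423.68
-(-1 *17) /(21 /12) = 68 /7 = 9.71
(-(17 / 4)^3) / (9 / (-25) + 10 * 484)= -0.02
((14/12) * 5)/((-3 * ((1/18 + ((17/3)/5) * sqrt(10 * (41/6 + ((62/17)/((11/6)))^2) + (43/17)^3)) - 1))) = -3850 * sqrt(11286496146)/2640784327 - 30597875/2640784327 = -0.17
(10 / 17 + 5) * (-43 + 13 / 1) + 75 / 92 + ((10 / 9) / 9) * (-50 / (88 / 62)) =-238544675 / 1393524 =-171.18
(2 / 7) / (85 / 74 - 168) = -148 / 86429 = -0.00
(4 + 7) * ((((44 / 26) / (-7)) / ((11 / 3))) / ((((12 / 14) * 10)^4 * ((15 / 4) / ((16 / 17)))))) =-3773 / 111881250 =-0.00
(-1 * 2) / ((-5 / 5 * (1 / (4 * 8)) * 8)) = 8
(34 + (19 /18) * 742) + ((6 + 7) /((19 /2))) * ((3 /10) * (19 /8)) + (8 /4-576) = 87911 /360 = 244.20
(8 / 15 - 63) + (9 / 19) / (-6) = -35651 / 570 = -62.55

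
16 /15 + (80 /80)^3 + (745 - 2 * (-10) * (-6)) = 9406 /15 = 627.07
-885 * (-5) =4425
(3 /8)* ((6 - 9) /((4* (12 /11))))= -33 /128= -0.26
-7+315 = 308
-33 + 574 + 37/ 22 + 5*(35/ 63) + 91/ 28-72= 188777/ 396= 476.71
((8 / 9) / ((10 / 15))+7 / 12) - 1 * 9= -85 / 12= -7.08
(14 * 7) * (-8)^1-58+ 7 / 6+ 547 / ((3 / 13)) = 3059 / 2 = 1529.50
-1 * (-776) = 776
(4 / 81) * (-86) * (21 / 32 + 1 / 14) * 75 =-175225 / 756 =-231.78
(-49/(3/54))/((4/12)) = -2646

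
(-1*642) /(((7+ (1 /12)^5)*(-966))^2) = -1104192995328 /78643130204130625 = -0.00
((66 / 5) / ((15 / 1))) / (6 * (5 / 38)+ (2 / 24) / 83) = 416328 / 373975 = 1.11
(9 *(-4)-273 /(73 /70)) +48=-18234 /73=-249.78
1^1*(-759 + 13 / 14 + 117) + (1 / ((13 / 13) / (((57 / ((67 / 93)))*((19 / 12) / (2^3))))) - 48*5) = -12988109 / 15008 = -865.41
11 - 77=-66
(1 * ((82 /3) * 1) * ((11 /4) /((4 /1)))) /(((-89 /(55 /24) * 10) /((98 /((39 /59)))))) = -14342251 /1999296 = -7.17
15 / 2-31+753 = 1459 / 2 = 729.50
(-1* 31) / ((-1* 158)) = 0.20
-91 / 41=-2.22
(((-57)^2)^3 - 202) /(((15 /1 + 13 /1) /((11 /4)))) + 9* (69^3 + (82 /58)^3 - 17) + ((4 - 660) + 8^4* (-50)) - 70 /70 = 9208531051147009 /2731568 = 3371152045.69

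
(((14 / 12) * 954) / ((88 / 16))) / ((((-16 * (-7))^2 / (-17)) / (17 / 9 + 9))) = -2.99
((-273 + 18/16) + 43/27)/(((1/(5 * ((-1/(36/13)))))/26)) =49331945/3888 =12688.26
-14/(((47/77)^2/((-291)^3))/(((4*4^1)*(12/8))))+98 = 22223066238.62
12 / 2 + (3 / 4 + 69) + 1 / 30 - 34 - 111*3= -17473 / 60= -291.22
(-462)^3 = -98611128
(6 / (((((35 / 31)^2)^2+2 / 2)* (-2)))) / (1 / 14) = -19393941 / 1212073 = -16.00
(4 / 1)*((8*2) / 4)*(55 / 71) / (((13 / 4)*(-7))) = -3520 / 6461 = -0.54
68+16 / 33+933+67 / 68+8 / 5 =11265667 / 11220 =1004.07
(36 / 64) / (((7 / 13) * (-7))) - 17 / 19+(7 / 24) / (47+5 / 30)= -4374865 / 4215568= -1.04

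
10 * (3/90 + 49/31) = 1501/93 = 16.14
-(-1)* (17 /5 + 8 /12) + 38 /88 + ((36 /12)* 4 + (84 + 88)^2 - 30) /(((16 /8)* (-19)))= -9700369 /12540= -773.55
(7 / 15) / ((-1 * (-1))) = 7 / 15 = 0.47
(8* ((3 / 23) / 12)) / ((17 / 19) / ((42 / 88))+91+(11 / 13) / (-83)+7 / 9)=2583126 / 2781732493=0.00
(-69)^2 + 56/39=185735/39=4762.44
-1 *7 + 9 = 2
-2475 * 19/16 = -47025/16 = -2939.06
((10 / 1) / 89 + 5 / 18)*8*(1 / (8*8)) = 625 / 12816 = 0.05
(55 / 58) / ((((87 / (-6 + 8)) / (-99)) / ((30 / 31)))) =-54450 / 26071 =-2.09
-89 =-89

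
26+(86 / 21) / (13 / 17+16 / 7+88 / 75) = 26.97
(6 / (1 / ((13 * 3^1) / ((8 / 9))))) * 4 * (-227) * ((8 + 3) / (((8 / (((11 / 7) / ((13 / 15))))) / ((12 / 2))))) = -100117215 / 28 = -3575614.82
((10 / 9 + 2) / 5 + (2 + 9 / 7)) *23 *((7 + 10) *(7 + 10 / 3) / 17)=877703 / 945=928.79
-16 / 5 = -3.20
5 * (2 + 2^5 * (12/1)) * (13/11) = 2280.91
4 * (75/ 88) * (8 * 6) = 1800/ 11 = 163.64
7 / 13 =0.54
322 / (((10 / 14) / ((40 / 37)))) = 18032 / 37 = 487.35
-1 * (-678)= 678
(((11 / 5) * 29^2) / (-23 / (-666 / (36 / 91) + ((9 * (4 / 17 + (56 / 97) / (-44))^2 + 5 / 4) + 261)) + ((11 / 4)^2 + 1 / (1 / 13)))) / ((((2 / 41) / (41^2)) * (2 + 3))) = 619658.72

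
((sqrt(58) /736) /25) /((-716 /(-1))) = sqrt(58) /13174400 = 0.00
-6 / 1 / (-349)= 6 / 349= 0.02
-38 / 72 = -19 / 36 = -0.53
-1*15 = -15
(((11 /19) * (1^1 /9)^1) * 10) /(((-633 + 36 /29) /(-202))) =644380 /3132891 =0.21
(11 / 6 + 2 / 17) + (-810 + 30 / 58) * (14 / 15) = -2229049 / 2958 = -753.57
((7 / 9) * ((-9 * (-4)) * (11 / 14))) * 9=198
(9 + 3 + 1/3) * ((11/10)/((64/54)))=3663/320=11.45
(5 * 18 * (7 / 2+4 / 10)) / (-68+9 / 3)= -27 / 5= -5.40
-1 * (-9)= 9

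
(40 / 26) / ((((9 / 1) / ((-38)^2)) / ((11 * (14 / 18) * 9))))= 2223760 / 117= 19006.50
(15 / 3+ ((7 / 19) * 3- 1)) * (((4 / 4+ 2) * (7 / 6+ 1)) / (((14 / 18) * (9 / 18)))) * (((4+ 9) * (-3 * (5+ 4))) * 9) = -35851491 / 133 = -269560.08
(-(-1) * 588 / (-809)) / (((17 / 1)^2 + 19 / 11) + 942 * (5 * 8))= -1078 / 56316917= -0.00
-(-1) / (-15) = -1 / 15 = -0.07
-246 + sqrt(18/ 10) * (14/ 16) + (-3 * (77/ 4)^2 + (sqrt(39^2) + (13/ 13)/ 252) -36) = -1365521/ 1008 + 21 * sqrt(5)/ 40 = -1353.51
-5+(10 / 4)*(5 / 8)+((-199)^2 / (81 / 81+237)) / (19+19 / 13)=1188767 / 253232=4.69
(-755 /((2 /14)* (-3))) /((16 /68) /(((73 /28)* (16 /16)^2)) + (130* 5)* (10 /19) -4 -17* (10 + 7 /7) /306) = 106812870 /20468321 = 5.22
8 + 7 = 15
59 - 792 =-733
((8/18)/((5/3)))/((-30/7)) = -14/225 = -0.06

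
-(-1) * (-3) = -3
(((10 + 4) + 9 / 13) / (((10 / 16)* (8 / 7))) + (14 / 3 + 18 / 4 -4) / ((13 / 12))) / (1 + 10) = 1647 / 715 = 2.30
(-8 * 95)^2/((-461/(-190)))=109744000/461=238056.40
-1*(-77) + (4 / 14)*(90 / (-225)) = 2691 / 35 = 76.89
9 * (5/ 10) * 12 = 54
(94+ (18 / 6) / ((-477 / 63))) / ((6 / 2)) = 4961 / 159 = 31.20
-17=-17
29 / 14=2.07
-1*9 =-9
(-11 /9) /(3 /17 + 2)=-187 /333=-0.56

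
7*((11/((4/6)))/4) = 231/8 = 28.88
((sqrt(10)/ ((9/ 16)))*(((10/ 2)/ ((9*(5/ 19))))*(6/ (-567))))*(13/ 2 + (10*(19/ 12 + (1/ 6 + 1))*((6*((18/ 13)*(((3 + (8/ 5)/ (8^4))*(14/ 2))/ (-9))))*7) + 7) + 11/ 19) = 235093123*sqrt(10)/ 1592136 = 466.94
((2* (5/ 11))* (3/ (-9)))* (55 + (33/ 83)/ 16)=-33215/ 1992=-16.67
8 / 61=0.13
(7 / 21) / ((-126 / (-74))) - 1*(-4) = 793 / 189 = 4.20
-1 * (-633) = 633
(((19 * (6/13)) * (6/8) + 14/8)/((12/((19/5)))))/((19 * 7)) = 433/21840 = 0.02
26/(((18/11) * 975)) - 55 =-37114/675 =-54.98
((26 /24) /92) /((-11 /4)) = -13 /3036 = -0.00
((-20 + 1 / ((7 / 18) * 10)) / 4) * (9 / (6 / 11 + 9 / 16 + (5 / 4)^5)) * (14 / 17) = -35025408 / 3982675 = -8.79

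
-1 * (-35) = 35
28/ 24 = 1.17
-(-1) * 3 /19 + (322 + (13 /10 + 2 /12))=92233 /285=323.62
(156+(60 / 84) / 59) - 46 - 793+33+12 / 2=-265967 / 413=-643.99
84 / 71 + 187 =13361 / 71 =188.18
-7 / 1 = -7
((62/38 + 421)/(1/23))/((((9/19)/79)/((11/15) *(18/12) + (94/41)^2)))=51967019467/5043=10304782.76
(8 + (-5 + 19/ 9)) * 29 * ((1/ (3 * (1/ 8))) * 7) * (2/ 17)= 149408/ 459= 325.51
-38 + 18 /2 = -29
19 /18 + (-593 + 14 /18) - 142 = -4399 /6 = -733.17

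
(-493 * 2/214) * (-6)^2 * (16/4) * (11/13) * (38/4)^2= -70477308/1391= -50666.65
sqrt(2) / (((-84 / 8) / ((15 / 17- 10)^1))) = 310*sqrt(2) / 357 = 1.23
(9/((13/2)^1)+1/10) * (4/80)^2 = 193/52000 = 0.00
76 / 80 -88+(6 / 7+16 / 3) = -33961 / 420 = -80.86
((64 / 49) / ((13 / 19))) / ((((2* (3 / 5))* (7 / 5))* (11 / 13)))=15200 / 11319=1.34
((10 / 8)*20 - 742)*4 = -2868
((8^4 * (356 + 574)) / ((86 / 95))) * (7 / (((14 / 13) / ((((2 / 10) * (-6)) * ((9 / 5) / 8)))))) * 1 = -317551104 / 43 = -7384909.40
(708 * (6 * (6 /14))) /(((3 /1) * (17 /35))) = 21240 /17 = 1249.41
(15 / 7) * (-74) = -1110 / 7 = -158.57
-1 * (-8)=8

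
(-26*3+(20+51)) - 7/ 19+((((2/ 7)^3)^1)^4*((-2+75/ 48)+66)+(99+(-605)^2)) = 96282983493293752/ 262984456819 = 366116.63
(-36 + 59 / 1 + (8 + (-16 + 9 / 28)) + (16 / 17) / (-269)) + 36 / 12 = 2345501 / 128044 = 18.32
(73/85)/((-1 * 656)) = -73/55760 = -0.00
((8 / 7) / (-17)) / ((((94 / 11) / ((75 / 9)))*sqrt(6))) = -550*sqrt(6) / 50337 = -0.03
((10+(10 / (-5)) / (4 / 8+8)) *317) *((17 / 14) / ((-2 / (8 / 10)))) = -52622 / 35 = -1503.49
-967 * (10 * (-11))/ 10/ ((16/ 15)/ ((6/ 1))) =478665/ 8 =59833.12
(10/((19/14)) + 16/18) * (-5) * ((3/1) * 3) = -7060/19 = -371.58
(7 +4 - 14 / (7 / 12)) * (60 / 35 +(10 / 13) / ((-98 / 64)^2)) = -63748 / 2401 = -26.55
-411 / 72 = -5.71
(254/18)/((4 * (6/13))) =1651/216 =7.64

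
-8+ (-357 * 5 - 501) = -2294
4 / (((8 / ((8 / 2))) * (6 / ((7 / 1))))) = 7 / 3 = 2.33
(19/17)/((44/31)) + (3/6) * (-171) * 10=-854.21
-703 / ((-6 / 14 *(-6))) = -4921 / 18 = -273.39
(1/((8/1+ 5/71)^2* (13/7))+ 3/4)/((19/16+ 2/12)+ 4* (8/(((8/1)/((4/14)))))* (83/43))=15586958716/73182454683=0.21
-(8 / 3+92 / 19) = -428 / 57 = -7.51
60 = 60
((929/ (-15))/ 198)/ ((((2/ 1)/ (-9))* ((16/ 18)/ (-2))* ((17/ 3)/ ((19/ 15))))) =-52953/ 74800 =-0.71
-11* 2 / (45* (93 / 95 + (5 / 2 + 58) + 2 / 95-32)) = -44 / 2655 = -0.02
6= 6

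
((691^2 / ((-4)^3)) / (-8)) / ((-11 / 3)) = -1432443 / 5632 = -254.34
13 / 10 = 1.30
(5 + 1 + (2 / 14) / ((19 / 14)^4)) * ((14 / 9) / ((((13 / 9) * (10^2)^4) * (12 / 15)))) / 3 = 2755949 / 101650380000000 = 0.00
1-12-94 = -105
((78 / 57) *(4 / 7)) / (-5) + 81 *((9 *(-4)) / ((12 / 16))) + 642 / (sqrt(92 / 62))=-2585624 / 665 + 321 *sqrt(1426) / 23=-3361.12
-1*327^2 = -106929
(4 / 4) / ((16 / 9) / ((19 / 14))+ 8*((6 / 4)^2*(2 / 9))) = 171 / 908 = 0.19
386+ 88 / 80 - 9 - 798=-419.90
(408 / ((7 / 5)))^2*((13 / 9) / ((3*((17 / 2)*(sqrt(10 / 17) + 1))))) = 12022400 / 1029 - 707200*sqrt(170) / 1029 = 2722.68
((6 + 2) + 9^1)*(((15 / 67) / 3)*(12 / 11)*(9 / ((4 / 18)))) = 41310 / 737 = 56.05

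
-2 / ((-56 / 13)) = 13 / 28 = 0.46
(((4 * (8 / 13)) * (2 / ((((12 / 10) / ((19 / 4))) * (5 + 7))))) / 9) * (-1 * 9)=-190 / 117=-1.62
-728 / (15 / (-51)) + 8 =12416 / 5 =2483.20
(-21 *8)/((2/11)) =-924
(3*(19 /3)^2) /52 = 361 /156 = 2.31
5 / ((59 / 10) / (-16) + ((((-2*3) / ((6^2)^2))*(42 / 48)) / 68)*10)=-1468800 / 108499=-13.54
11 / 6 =1.83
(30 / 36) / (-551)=-5 / 3306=-0.00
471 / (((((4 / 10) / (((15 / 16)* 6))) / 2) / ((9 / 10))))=190755 / 16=11922.19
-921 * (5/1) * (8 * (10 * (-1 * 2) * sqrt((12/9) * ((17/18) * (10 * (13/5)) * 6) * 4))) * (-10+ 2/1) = -165230217.85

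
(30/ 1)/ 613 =30/ 613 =0.05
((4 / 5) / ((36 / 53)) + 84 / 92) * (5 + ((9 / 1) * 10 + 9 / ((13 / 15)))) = 592936 / 2691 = 220.34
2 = 2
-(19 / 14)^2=-361 / 196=-1.84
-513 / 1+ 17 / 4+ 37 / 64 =-508.17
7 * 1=7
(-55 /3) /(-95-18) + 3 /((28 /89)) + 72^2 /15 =16862441 /47460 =355.30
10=10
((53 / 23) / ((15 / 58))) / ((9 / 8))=24592 / 3105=7.92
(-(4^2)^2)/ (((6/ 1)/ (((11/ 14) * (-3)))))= 704/ 7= 100.57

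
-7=-7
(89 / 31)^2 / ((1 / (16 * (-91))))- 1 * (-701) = -10859315 / 961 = -11300.02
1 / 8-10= -79 / 8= -9.88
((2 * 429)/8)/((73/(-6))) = -1287/146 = -8.82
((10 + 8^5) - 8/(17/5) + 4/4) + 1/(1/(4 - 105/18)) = 3343031/102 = 32774.81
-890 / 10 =-89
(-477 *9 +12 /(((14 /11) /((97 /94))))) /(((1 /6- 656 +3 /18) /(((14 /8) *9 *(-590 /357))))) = -1870707690 /11001431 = -170.04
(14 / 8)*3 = 21 / 4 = 5.25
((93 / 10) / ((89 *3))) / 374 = 31 / 332860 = 0.00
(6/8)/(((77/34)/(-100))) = -33.12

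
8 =8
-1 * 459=-459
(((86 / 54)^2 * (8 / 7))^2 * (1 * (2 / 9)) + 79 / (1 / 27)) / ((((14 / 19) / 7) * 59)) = 9506444372519 / 27655126758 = 343.75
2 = 2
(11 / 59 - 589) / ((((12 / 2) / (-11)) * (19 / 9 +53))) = 286605 / 14632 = 19.59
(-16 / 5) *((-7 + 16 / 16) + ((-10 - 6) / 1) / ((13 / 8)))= 3296 / 65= 50.71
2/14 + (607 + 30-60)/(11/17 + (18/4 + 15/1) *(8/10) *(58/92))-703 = -92924395/143444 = -647.81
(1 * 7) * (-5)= -35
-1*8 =-8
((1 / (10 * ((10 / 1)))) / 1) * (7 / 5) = 7 / 500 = 0.01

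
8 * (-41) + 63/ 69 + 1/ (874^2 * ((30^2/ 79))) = -224868488321/ 687488400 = -327.09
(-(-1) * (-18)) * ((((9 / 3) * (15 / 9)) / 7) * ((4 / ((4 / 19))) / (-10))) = 171 / 7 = 24.43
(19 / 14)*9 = 171 / 14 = 12.21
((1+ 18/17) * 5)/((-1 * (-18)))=175/306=0.57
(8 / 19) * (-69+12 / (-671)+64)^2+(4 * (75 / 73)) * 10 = 32284363376 / 624484267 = 51.70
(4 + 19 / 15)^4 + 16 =39760081 / 50625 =785.38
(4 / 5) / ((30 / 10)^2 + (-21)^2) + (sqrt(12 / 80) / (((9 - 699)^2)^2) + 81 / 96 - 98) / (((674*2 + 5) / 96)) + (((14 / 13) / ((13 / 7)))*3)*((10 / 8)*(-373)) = -140281285499 / 171492750 + sqrt(15) / 31946473659375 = -818.00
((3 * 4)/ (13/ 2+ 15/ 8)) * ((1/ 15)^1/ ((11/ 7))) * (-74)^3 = -90770176/ 3685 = -24632.34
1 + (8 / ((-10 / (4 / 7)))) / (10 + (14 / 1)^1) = 103 / 105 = 0.98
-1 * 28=-28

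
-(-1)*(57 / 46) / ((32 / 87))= 4959 / 1472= 3.37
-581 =-581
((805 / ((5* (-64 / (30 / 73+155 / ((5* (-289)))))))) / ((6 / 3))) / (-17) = 1031527 / 45907072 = 0.02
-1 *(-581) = 581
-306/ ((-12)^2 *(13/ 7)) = -119/ 104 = -1.14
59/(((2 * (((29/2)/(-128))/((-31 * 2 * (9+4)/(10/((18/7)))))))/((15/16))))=10271664/203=50599.33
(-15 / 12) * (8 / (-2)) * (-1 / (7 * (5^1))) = -0.14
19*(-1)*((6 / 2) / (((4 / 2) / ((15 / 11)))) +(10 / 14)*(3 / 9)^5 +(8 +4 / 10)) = -198.52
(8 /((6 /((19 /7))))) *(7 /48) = 19 /36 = 0.53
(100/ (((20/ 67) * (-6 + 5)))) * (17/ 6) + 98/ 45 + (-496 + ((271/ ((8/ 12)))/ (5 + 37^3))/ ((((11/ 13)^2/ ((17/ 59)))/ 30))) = -3913636748444/ 2712355965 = -1442.89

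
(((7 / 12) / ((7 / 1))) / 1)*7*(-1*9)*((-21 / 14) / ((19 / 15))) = 945 / 152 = 6.22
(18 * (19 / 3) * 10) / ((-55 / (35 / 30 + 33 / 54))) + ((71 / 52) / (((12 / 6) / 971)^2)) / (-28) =-2216158447 / 192192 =-11530.96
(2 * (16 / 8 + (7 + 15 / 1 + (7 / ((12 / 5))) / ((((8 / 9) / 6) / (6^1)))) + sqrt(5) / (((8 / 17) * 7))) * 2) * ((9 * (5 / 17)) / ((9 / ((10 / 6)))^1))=25 * sqrt(5) / 42 + 9475 / 34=280.01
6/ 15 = 0.40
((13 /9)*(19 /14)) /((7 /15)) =1235 /294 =4.20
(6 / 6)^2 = 1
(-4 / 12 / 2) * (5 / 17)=-0.05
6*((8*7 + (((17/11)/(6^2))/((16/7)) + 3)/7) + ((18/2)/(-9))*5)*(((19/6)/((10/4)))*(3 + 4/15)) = 303383507/237600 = 1276.87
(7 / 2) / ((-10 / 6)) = -21 / 10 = -2.10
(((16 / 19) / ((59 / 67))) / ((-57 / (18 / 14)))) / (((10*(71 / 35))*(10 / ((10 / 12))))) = -134 / 1512229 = -0.00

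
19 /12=1.58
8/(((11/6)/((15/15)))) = 48/11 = 4.36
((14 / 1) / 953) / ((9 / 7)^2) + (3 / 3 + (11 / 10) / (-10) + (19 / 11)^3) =62182190887 / 10274388300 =6.05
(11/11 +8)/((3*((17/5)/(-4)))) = -60/17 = -3.53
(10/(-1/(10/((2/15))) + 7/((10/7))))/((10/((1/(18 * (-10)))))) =-5/4398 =-0.00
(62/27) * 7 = 434/27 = 16.07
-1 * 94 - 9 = -103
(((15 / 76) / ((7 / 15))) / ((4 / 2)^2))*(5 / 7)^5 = 703125 / 35765296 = 0.02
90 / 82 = 45 / 41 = 1.10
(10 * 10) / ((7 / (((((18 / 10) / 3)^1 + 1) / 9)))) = 160 / 63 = 2.54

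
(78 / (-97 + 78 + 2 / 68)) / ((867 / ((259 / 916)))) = -3367 / 2510985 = -0.00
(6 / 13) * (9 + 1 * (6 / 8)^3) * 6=5427 / 208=26.09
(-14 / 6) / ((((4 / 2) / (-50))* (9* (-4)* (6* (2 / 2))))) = -175 / 648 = -0.27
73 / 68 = 1.07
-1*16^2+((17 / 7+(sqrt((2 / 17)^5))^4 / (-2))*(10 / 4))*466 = 36314098124612477 / 14111957303143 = 2573.29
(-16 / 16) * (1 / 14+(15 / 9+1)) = -115 / 42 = -2.74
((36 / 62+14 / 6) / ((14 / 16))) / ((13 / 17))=36856 / 8463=4.35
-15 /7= -2.14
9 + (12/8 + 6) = 33/2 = 16.50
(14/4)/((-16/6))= -21/16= -1.31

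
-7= -7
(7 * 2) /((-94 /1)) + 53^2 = 132016 /47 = 2808.85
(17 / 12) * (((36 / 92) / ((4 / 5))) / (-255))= -1 / 368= -0.00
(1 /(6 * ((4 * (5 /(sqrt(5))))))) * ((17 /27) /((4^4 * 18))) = 17 * sqrt(5) /14929920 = 0.00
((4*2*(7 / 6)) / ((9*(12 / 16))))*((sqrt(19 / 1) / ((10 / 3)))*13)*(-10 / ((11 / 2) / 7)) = -20384*sqrt(19) / 297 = -299.16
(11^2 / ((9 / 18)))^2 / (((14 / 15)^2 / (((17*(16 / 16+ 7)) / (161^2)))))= 448014600 / 1270129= 352.73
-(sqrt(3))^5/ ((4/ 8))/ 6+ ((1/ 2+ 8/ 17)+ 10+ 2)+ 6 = 645/ 34-3* sqrt(3) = 13.77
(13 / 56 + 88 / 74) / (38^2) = 155 / 157472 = 0.00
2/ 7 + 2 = 16/ 7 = 2.29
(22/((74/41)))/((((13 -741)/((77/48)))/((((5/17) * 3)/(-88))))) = 2255/8373248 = 0.00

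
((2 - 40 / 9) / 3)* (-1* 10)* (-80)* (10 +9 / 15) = -186560 / 27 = -6909.63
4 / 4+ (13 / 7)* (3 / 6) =27 / 14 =1.93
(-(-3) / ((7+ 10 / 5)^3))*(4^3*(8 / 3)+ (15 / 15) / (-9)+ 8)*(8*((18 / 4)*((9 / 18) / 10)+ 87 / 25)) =396929 / 18225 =21.78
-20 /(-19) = 20 /19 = 1.05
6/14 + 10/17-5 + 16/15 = -5206/1785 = -2.92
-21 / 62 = -0.34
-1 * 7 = -7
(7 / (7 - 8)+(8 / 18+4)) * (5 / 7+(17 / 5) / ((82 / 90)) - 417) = 2723269 / 2583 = 1054.30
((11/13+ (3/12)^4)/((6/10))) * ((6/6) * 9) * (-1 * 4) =-42435/832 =-51.00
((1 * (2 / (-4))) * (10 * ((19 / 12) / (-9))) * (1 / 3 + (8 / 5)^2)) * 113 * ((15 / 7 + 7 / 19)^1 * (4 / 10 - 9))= -6211.12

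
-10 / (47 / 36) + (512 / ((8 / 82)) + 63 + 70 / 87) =5304.15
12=12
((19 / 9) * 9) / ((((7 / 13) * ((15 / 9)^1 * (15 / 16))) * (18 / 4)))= 7904 / 1575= 5.02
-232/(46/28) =-3248/23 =-141.22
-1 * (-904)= 904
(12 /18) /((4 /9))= 3 /2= 1.50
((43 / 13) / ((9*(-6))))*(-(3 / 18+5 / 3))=473 / 4212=0.11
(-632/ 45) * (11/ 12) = -1738/ 135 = -12.87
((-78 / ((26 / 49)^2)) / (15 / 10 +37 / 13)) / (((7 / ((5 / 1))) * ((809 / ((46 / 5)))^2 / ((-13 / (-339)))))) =-9435244 / 41785339445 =-0.00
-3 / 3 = -1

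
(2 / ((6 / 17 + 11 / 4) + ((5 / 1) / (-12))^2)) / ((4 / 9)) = 11016 / 8021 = 1.37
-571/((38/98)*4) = -27979/76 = -368.14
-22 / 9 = -2.44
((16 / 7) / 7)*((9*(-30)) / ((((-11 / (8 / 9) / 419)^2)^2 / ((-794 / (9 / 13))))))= 208497032069226168320 / 1568973483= 132887543561.64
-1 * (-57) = 57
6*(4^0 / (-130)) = -3 / 65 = -0.05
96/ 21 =32/ 7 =4.57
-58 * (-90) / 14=2610 / 7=372.86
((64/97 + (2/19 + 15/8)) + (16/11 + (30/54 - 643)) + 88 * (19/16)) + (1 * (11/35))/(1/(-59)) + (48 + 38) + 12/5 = -4740888091/10217592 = -463.99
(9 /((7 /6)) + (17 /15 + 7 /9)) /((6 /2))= 3032 /945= 3.21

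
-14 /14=-1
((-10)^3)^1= -1000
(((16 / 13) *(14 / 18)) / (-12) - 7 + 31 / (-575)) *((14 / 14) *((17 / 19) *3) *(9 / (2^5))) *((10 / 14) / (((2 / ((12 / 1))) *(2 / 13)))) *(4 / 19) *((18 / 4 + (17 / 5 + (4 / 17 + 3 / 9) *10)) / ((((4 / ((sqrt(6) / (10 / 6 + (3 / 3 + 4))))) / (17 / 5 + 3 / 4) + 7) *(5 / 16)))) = -142.69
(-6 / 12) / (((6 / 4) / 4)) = -4 / 3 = -1.33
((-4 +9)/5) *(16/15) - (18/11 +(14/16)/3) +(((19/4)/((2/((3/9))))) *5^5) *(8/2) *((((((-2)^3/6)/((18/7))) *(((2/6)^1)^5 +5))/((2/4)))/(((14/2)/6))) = -127074486619/2886840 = -44018.54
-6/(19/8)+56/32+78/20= 1187/380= 3.12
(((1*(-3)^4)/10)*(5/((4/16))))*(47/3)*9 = 22842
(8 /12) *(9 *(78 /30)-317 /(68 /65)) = -95069 /510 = -186.41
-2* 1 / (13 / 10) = -20 / 13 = -1.54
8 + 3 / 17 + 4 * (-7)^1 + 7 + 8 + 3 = -31 / 17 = -1.82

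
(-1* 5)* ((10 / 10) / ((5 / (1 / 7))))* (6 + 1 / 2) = -13 / 14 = -0.93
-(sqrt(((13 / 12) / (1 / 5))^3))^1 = -65 * sqrt(195) / 72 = -12.61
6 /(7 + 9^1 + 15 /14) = 84 /239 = 0.35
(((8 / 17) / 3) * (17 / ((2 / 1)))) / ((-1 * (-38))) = 2 / 57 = 0.04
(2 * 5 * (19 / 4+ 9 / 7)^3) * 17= 410278765 / 10976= 37379.63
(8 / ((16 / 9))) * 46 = 207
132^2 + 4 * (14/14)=17428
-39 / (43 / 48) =-1872 / 43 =-43.53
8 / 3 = 2.67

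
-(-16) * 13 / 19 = 208 / 19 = 10.95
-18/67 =-0.27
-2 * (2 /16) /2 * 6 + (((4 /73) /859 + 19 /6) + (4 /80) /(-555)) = 420524242 /174011925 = 2.42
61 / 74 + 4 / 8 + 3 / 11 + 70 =71.60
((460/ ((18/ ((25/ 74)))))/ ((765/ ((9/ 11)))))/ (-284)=-575/ 17684964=-0.00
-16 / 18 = -8 / 9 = -0.89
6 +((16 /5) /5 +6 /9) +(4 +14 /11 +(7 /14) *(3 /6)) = 42337 /3300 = 12.83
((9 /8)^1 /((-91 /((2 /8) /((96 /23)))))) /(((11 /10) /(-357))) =17595 /73216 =0.24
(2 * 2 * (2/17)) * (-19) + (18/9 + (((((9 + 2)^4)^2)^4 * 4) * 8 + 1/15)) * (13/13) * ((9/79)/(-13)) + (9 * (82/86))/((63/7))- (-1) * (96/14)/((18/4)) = -46672932501778613599311465265022667028528/78827385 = -592090331320500021652519200000000.00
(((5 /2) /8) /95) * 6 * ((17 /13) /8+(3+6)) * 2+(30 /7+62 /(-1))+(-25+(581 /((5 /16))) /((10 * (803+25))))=-23515094389 /286322400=-82.13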